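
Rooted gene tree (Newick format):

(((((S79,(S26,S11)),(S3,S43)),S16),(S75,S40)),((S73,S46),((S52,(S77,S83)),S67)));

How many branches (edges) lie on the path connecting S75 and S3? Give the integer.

The MRCA of S75 and S3 is the node subtending ((((S79,(S26,S11)),(S3,S43)),S16),(S75,S40)).
From S75 up to that node: 2 branches. From S3 up to the same node: 4 branches. Total: 2 + 4 = 6.

6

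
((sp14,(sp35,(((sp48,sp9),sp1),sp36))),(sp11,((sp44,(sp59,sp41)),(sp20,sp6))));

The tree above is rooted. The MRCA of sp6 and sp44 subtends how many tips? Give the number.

The MRCA of sp6 and sp44 is the node subtending ((sp44,(sp59,sp41)),(sp20,sp6)).
That clade contains 5 terminal taxa: sp20, sp41, sp44, sp59, sp6.

5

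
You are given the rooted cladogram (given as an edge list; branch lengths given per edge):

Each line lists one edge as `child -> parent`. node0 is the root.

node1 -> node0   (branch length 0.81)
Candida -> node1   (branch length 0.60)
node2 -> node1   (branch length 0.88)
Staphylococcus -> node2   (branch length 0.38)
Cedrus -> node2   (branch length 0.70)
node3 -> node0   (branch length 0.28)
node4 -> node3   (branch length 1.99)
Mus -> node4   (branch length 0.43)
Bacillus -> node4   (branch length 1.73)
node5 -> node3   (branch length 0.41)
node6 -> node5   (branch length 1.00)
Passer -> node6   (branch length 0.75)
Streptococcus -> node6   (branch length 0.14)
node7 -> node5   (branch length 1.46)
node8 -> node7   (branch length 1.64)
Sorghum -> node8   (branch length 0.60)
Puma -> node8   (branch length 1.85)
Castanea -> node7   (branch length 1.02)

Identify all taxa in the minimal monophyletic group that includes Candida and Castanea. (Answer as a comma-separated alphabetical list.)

Bacillus, Candida, Castanea, Cedrus, Mus, Passer, Puma, Sorghum, Staphylococcus, Streptococcus

Tracing Candida: it sits inside (Candida,(Staphylococcus,Cedrus)).
Tracing Castanea: it sits inside ((Sorghum,Puma),Castanea).
The smallest clade enclosing both is the whole tree (their MRCA is the root), so the answer is all 10 tips in alphabetical order.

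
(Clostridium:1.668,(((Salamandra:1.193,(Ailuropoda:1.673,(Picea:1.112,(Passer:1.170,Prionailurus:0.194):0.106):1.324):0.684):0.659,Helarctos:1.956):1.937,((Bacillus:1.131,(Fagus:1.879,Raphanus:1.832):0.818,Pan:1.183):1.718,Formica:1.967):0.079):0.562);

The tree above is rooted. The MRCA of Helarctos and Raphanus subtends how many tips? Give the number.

11

The MRCA of Helarctos and Raphanus is the node subtending (((Salamandra,(Ailuropoda,(Picea,(Passer,Prionailurus)))),Helarctos),((Bacillus,(Fagus,Raphanus),Pan),Formica)).
That clade contains 11 terminal taxa: Ailuropoda, Bacillus, Fagus, Formica, Helarctos, Pan, Passer, Picea, Prionailurus, Raphanus, Salamandra.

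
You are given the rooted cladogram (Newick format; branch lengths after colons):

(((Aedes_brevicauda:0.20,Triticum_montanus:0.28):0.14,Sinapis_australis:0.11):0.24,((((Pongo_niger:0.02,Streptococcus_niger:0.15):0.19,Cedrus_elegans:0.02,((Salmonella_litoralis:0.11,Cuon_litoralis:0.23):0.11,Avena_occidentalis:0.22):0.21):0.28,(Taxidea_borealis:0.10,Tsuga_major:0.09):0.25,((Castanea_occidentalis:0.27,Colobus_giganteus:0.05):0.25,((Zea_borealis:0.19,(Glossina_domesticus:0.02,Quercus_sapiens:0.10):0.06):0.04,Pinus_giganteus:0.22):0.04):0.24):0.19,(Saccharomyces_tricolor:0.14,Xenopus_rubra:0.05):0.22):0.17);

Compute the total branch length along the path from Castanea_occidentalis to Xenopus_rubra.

1.22

The path runs Castanea_occidentalis → … → MRCA → … → Xenopus_rubra; the MRCA is the node subtending ((((Pongo_niger,Streptococcus_niger),Cedrus_elegans,((Salmonella_litoralis,Cuon_litoralis),Avena_occidentalis)),(Taxidea_borealis,Tsuga_major),((Castanea_occidentalis,Colobus_giganteus),((Zea_borealis,(Glossina_domesticus,Quercus_sapiens)),Pinus_giganteus))),(Saccharomyces_tricolor,Xenopus_rubra)).
Branch lengths along that path: 0.27 + 0.25 + 0.24 + 0.19 + 0.22 + 0.05 = 1.22.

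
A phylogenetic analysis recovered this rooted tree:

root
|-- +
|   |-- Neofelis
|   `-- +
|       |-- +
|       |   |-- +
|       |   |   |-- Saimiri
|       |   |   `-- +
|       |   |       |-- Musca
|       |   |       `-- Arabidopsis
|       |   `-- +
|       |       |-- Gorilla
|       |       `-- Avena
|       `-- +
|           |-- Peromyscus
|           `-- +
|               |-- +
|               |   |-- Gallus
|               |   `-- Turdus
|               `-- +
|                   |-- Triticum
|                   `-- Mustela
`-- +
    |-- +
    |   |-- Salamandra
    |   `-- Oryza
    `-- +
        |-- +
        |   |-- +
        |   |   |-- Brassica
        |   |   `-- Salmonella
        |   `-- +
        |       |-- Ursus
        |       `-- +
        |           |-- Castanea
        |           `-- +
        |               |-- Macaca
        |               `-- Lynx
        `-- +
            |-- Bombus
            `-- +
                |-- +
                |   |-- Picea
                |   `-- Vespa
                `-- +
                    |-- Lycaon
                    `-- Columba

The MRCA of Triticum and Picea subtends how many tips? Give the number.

24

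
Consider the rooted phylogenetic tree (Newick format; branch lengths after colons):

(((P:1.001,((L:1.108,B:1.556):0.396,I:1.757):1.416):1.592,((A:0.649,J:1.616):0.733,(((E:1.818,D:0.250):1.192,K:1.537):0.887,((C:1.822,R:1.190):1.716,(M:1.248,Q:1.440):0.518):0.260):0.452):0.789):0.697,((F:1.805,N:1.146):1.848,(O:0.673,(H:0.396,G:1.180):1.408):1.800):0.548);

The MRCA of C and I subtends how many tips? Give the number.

13

The MRCA of C and I is the node subtending ((P,((L,B),I)),((A,J),(((E,D),K),((C,R),(M,Q))))).
That clade contains 13 terminal taxa: A, B, C, D, E, I, J, K, L, M, P, Q, R.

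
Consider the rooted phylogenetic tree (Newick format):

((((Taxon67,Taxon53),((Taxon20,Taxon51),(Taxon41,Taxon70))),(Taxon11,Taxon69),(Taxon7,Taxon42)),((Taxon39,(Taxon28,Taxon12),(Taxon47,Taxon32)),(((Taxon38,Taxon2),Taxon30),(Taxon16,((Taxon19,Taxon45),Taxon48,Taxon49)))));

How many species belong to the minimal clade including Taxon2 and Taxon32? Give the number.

The MRCA of Taxon2 and Taxon32 is the node subtending ((Taxon39,(Taxon28,Taxon12),(Taxon47,Taxon32)),(((Taxon38,Taxon2),Taxon30),(Taxon16,((Taxon19,Taxon45),Taxon48,Taxon49)))).
That clade contains 13 terminal taxa: Taxon12, Taxon16, Taxon19, Taxon2, Taxon28, Taxon30, Taxon32, Taxon38, Taxon39, Taxon45, Taxon47, Taxon48, Taxon49.

13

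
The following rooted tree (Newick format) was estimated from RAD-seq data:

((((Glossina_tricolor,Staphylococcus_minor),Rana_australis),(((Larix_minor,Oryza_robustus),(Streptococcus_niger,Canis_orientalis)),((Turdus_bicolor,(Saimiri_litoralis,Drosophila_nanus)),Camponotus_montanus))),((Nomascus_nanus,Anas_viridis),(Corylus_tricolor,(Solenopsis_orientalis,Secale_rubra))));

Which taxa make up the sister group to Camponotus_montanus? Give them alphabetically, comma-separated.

Drosophila_nanus, Saimiri_litoralis, Turdus_bicolor

Camponotus_montanus attaches to the tree at the node subtending ((Turdus_bicolor,(Saimiri_litoralis,Drosophila_nanus)),Camponotus_montanus).
The other lineage descending from that same node — the sister group — is (Turdus_bicolor,(Saimiri_litoralis,Drosophila_nanus)); its 3 tips in alphabetical order are the answer.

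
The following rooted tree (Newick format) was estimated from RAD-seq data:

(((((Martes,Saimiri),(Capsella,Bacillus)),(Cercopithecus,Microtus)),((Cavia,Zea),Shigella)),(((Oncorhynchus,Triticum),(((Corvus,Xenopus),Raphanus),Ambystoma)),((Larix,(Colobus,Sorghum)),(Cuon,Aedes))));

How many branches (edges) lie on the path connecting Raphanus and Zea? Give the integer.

The MRCA of Raphanus and Zea is the root of the tree.
From Raphanus up to that node: 5 branches. From Zea up to the same node: 4 branches. Total: 5 + 4 = 9.

9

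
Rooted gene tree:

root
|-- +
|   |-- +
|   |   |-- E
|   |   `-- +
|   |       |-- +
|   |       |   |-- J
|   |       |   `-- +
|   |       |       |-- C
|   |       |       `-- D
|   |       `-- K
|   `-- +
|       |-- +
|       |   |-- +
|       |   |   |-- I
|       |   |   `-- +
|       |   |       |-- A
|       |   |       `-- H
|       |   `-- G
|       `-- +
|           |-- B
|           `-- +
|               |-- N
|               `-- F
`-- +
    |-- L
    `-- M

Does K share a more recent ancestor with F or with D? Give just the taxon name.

D

The MRCA of K and D subtends ((J,(C,D)),K) (4 taxa).
The MRCA of K and F subtends ((E,((J,(C,D)),K)),(((I,(A,H)),G),(B,(N,F)))) (12 taxa).
The first is nested inside the second, so K shares a more recent common ancestor with D.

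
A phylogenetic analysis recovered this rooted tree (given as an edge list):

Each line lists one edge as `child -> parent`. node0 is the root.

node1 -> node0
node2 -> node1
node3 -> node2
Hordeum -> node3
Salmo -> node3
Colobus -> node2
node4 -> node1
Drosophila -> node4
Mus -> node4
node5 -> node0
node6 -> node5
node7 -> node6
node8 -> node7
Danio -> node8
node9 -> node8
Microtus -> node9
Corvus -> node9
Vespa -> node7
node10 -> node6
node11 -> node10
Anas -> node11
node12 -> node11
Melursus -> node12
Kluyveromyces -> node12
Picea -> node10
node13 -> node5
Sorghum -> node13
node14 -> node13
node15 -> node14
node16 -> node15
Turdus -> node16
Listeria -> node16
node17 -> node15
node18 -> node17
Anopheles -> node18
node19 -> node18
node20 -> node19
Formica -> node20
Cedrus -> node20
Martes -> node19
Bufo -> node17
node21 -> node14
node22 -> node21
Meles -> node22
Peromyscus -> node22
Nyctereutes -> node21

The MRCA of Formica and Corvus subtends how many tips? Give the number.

19

The MRCA of Formica and Corvus is the node subtending ((((Danio,(Microtus,Corvus)),Vespa),((Anas,(Melursus,Kluyveromyces)),Picea)),(Sorghum,(((Turdus,Listeria),((Anopheles,((Formica,Cedrus),Martes)),Bufo)),((Meles,Peromyscus),Nyctereutes)))).
That clade contains 19 terminal taxa: Anas, Anopheles, Bufo, Cedrus, Corvus, Danio, Formica, Kluyveromyces, Listeria, Martes, Meles, Melursus, Microtus, Nyctereutes, Peromyscus, Picea, Sorghum, Turdus, Vespa.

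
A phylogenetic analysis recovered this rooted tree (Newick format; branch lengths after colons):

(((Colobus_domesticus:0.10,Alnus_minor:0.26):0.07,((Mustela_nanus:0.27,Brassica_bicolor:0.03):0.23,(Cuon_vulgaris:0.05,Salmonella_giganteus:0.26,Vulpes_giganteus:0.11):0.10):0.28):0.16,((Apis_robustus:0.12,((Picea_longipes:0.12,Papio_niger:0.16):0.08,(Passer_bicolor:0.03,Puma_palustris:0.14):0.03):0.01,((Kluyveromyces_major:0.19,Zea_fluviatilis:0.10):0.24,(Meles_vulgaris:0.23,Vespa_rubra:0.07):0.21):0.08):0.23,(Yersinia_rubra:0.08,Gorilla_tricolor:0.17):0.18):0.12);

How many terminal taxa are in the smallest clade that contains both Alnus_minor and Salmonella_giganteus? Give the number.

7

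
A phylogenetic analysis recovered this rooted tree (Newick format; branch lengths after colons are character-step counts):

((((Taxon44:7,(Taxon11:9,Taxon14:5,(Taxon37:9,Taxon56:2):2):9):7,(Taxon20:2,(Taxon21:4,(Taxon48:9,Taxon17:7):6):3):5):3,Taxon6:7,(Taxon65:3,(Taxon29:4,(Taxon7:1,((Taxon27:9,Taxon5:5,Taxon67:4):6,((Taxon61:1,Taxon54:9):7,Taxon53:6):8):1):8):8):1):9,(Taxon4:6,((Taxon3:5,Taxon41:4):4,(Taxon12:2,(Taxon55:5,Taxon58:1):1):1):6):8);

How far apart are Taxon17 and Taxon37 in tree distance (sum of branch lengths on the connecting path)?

The path runs Taxon17 → … → MRCA → … → Taxon37; the MRCA is the node subtending ((Taxon44,(Taxon11,Taxon14,(Taxon37,Taxon56))),(Taxon20,(Taxon21,(Taxon48,Taxon17)))).
Branch lengths along that path: 7 + 6 + 3 + 5 + 7 + 9 + 2 + 9 = 48.

48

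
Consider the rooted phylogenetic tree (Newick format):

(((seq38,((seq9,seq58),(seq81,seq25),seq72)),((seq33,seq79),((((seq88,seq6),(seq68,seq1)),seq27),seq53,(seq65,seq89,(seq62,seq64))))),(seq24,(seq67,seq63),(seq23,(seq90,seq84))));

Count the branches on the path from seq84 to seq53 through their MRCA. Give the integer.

8

The MRCA of seq84 and seq53 is the root of the tree.
From seq84 up to that node: 4 branches. From seq53 up to the same node: 4 branches. Total: 4 + 4 = 8.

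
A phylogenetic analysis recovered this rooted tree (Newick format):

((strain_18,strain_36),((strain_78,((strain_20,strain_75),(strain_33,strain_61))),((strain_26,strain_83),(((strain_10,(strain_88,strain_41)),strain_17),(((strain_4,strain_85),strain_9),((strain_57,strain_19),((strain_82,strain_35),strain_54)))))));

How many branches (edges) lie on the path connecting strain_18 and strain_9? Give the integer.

8

The MRCA of strain_18 and strain_9 is the root of the tree.
From strain_18 up to that node: 2 branches. From strain_9 up to the same node: 6 branches. Total: 2 + 6 = 8.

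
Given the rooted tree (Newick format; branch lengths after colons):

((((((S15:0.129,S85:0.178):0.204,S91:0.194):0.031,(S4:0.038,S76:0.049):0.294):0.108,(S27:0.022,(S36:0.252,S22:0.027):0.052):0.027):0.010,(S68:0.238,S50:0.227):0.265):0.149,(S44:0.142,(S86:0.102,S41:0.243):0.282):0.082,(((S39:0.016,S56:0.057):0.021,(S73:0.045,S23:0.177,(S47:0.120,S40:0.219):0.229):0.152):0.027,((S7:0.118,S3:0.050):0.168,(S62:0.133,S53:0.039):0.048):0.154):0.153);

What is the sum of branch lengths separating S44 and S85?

0.904

The path runs S44 → … → MRCA → … → S85; the MRCA is the root of the tree.
Branch lengths along that path: 0.142 + 0.082 + 0.149 + 0.010 + 0.108 + 0.031 + 0.204 + 0.178 = 0.904.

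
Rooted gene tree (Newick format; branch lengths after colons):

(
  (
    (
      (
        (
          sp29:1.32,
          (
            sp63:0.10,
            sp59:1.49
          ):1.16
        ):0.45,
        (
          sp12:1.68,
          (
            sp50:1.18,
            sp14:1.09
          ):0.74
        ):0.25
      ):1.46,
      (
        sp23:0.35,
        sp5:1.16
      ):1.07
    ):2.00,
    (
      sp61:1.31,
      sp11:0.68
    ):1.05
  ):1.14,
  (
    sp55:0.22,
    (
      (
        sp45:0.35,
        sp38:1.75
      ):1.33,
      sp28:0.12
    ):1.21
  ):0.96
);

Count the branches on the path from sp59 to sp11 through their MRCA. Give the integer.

7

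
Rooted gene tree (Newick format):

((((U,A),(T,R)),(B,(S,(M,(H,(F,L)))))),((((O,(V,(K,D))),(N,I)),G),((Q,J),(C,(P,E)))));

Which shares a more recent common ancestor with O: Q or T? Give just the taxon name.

Q

The MRCA of O and Q subtends ((((O,(V,(K,D))),(N,I)),G),((Q,J),(C,(P,E)))) (12 taxa).
The MRCA of O and T is the root, subtending the entire tree (22 taxa).
The first is nested inside the second, so O shares a more recent common ancestor with Q.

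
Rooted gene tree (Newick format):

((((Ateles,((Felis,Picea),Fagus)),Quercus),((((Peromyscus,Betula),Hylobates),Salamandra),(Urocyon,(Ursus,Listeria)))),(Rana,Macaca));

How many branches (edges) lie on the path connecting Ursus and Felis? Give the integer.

The MRCA of Ursus and Felis is the node subtending (((Ateles,((Felis,Picea),Fagus)),Quercus),((((Peromyscus,Betula),Hylobates),Salamandra),(Urocyon,(Ursus,Listeria)))).
From Ursus up to that node: 4 branches. From Felis up to the same node: 5 branches. Total: 4 + 5 = 9.

9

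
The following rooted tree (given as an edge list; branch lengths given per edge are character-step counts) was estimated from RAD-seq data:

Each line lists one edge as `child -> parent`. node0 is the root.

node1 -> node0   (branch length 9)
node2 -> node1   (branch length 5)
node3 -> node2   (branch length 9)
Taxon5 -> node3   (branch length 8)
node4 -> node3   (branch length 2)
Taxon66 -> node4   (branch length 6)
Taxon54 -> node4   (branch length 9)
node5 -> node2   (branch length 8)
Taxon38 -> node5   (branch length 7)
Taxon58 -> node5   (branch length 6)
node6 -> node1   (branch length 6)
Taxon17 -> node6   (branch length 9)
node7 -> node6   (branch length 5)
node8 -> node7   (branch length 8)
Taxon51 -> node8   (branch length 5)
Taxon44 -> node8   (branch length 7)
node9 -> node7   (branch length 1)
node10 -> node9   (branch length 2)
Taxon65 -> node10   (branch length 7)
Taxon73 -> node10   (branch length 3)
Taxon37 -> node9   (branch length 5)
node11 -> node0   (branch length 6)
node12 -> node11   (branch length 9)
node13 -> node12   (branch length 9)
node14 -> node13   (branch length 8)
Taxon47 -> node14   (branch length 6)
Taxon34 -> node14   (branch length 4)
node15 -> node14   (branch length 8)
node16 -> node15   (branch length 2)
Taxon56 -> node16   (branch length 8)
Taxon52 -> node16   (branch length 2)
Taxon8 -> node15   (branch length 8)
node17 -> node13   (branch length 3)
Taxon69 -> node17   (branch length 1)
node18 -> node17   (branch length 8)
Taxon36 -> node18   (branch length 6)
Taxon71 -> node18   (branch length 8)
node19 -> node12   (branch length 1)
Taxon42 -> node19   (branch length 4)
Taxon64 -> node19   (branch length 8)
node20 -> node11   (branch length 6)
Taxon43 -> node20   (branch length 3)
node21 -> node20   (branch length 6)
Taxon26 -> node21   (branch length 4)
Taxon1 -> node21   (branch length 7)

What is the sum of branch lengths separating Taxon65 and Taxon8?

78

The path runs Taxon65 → … → MRCA → … → Taxon8; the MRCA is the root of the tree.
Branch lengths along that path: 7 + 2 + 1 + 5 + 6 + 9 + 6 + 9 + 9 + 8 + 8 + 8 = 78.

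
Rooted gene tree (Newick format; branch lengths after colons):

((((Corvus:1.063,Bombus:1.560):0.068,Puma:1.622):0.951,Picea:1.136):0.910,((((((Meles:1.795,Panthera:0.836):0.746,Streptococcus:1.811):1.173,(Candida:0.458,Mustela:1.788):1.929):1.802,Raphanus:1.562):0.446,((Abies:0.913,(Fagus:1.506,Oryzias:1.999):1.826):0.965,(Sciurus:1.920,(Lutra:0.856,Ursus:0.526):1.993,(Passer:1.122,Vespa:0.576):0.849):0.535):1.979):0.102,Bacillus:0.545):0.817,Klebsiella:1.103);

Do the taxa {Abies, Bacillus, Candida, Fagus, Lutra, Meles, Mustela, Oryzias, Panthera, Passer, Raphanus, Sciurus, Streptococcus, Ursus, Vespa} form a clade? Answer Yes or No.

The most recent common ancestor of these taxa subtends ((((((Meles,Panthera),Streptococcus),(Candida,Mustela)),Raphanus),((Abies,(Fagus,Oryzias)),(Sciurus,(Lutra,Ursus),(Passer,Vespa)))),Bacillus).
That clade has exactly 15 tips — every listed taxon and nothing else — so the group is monophyletic.

Yes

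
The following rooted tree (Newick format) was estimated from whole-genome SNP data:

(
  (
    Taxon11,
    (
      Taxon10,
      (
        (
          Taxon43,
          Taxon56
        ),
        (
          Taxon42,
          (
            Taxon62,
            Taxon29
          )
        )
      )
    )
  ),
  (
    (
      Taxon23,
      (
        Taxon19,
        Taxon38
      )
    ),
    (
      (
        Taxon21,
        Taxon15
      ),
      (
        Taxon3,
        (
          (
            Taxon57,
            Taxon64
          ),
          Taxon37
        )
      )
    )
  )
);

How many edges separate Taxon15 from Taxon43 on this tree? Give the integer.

9

The MRCA of Taxon15 and Taxon43 is the root of the tree.
From Taxon15 up to that node: 4 branches. From Taxon43 up to the same node: 5 branches. Total: 4 + 5 = 9.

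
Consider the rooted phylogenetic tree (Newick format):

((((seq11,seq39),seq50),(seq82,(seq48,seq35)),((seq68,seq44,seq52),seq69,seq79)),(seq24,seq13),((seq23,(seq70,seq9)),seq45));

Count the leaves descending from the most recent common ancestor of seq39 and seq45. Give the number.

The MRCA of seq39 and seq45 is the root, so the clade is the entire tree.
That clade contains 17 terminal taxa: seq11, seq13, seq23, seq24, seq35, seq39, seq44, seq45, seq48, seq50, seq52, seq68, seq69, seq70, seq79, seq82, seq9.

17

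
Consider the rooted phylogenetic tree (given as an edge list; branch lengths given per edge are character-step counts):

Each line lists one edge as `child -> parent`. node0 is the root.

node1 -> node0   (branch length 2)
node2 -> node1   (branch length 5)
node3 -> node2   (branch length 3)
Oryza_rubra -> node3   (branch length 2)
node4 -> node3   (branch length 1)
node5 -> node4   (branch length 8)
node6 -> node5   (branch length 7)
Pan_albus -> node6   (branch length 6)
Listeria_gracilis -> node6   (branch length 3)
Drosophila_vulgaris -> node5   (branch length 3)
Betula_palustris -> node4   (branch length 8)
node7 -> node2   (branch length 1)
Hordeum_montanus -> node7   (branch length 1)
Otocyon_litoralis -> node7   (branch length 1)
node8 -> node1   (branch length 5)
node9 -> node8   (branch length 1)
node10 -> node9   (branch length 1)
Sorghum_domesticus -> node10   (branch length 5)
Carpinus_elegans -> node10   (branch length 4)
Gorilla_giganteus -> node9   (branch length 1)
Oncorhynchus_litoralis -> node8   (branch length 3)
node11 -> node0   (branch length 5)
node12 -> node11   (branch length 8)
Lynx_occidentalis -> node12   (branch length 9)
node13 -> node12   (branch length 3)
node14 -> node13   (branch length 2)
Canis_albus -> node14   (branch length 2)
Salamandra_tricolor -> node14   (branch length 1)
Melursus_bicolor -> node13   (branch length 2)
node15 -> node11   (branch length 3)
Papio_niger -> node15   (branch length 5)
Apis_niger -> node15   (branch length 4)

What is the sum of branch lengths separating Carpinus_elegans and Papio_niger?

The path runs Carpinus_elegans → … → MRCA → … → Papio_niger; the MRCA is the root of the tree.
Branch lengths along that path: 4 + 1 + 1 + 5 + 2 + 5 + 3 + 5 = 26.

26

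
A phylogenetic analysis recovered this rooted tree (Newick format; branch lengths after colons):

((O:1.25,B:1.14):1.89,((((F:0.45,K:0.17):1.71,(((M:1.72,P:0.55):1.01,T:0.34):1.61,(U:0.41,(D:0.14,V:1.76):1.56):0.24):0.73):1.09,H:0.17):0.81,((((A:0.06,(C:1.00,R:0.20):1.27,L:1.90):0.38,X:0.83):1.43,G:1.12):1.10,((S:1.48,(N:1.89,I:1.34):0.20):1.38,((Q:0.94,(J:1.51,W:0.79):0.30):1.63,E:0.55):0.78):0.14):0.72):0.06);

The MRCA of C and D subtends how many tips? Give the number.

22

The MRCA of C and D is the node subtending ((((F,K),(((M,P),T),(U,(D,V)))),H),((((A,(C,R),L),X),G),((S,(N,I)),((Q,(J,W)),E)))).
That clade contains 22 terminal taxa: A, C, D, E, F, G, H, I, J, K, L, M, N, P, Q, R, S, T, U, V, W, X.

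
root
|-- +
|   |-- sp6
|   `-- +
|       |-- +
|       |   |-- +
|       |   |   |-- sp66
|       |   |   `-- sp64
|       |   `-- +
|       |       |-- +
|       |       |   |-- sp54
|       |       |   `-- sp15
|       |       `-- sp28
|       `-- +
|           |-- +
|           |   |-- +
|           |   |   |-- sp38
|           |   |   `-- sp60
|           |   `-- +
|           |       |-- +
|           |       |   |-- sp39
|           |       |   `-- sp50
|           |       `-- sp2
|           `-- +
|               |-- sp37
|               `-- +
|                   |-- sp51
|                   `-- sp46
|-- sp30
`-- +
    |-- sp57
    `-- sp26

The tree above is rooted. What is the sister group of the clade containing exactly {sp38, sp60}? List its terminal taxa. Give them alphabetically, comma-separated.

sp2, sp39, sp50

The clade containing exactly {sp38, sp60} attaches to the tree at the node subtending ((sp38,sp60),((sp39,sp50),sp2)).
The other lineage descending from that same node — the sister group — is ((sp39,sp50),sp2); its 3 tips in alphabetical order are the answer.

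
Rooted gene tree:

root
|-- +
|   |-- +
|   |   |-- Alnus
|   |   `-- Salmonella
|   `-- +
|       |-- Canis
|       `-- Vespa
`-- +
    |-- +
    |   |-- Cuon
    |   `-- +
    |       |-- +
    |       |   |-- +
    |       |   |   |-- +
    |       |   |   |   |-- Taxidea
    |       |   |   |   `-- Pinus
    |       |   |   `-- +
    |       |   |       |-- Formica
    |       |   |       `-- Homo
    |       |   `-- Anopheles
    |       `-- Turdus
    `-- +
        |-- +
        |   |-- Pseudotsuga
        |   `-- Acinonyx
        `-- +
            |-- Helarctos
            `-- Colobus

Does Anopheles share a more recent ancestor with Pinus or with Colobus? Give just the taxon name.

Pinus

The MRCA of Anopheles and Pinus subtends (((Taxidea,Pinus),(Formica,Homo)),Anopheles) (5 taxa).
The MRCA of Anopheles and Colobus subtends ((Cuon,((((Taxidea,Pinus),(Formica,Homo)),Anopheles),Turdus)),((Pseudotsuga,Acinonyx),(Helarctos,Colobus))) (11 taxa).
The first is nested inside the second, so Anopheles shares a more recent common ancestor with Pinus.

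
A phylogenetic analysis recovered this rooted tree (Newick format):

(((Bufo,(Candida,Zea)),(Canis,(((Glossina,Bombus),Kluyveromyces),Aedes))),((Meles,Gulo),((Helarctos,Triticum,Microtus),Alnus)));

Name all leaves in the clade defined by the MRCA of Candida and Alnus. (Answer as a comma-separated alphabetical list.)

Aedes, Alnus, Bombus, Bufo, Candida, Canis, Glossina, Gulo, Helarctos, Kluyveromyces, Meles, Microtus, Triticum, Zea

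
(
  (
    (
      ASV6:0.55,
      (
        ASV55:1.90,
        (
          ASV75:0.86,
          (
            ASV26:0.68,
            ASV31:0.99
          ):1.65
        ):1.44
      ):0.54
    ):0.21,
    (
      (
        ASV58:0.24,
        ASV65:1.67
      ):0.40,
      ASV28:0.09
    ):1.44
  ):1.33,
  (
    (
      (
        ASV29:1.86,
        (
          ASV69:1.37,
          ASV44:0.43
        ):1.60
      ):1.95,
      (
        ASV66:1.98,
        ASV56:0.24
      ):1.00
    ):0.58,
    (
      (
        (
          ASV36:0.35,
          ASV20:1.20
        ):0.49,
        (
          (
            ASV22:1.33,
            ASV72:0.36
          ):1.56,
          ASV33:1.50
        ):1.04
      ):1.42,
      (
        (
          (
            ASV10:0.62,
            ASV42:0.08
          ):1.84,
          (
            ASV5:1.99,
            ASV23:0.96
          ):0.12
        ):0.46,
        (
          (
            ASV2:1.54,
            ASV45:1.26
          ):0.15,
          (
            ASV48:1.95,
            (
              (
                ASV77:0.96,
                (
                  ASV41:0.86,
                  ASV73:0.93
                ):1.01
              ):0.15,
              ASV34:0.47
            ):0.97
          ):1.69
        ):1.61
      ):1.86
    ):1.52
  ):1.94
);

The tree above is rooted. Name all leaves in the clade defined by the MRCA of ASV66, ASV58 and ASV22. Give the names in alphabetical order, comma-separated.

Tracing ASV66: it sits inside (ASV66,ASV56).
Tracing ASV58: it sits inside (ASV58,ASV65).
Tracing ASV22: it sits inside (ASV22,ASV72).
The smallest clade enclosing all 3 is the whole tree (their MRCA is the root), so the answer is all 29 tips in alphabetical order.

ASV10, ASV2, ASV20, ASV22, ASV23, ASV26, ASV28, ASV29, ASV31, ASV33, ASV34, ASV36, ASV41, ASV42, ASV44, ASV45, ASV48, ASV5, ASV55, ASV56, ASV58, ASV6, ASV65, ASV66, ASV69, ASV72, ASV73, ASV75, ASV77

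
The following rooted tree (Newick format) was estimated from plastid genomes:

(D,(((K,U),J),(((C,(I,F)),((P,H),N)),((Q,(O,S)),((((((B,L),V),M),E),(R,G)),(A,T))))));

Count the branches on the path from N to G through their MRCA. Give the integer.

The MRCA of N and G is the node subtending (((C,(I,F)),((P,H),N)),((Q,(O,S)),((((((B,L),V),M),E),(R,G)),(A,T)))).
From N up to that node: 3 branches. From G up to the same node: 5 branches. Total: 3 + 5 = 8.

8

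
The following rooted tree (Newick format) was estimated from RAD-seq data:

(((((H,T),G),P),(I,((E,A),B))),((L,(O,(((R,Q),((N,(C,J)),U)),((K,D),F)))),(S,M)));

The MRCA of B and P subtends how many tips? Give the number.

The MRCA of B and P is the node subtending ((((H,T),G),P),(I,((E,A),B))).
That clade contains 8 terminal taxa: A, B, E, G, H, I, P, T.

8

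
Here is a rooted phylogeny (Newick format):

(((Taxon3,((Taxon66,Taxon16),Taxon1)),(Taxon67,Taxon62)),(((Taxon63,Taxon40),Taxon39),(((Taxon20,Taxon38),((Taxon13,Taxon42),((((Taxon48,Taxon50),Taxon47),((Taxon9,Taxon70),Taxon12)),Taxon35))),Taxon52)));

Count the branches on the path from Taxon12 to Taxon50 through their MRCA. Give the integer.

The MRCA of Taxon12 and Taxon50 is the node subtending (((Taxon48,Taxon50),Taxon47),((Taxon9,Taxon70),Taxon12)).
From Taxon12 up to that node: 2 branches. From Taxon50 up to the same node: 3 branches. Total: 2 + 3 = 5.

5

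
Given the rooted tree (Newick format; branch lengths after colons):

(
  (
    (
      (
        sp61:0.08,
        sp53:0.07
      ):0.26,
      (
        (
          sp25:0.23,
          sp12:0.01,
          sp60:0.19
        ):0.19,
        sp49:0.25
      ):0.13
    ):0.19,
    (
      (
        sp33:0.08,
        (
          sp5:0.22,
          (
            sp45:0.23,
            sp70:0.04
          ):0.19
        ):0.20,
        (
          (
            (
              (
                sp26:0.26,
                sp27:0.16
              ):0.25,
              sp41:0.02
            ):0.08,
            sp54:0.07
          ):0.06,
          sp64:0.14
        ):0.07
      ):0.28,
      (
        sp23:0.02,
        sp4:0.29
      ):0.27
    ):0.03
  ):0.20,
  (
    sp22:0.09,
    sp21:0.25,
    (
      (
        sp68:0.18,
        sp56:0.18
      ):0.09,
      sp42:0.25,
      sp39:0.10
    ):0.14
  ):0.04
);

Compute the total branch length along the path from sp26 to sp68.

1.68

The path runs sp26 → … → MRCA → … → sp68; the MRCA is the root of the tree.
Branch lengths along that path: 0.26 + 0.25 + 0.08 + 0.06 + 0.07 + 0.28 + 0.03 + 0.20 + 0.04 + 0.14 + 0.09 + 0.18 = 1.68.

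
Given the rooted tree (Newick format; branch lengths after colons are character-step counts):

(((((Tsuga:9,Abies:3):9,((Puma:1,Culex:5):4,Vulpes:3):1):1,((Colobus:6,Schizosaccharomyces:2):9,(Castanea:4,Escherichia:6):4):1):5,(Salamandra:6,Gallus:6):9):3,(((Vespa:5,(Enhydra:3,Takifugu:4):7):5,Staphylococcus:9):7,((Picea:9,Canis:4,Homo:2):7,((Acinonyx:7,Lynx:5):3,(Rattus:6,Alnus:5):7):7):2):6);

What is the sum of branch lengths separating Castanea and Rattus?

The path runs Castanea → … → MRCA → … → Rattus; the MRCA is the root of the tree.
Branch lengths along that path: 4 + 4 + 1 + 5 + 3 + 6 + 2 + 7 + 7 + 6 = 45.

45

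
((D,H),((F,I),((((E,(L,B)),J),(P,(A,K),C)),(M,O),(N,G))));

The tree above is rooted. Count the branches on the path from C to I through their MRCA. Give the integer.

The MRCA of C and I is the node subtending ((F,I),((((E,(L,B)),J),(P,(A,K),C)),(M,O),(N,G))).
From C up to that node: 4 branches. From I up to the same node: 2 branches. Total: 4 + 2 = 6.

6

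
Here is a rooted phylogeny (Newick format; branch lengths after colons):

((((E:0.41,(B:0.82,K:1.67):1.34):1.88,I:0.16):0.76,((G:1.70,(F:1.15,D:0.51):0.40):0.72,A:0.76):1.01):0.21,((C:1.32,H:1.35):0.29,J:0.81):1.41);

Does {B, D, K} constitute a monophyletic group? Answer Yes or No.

The MRCA of the listed taxa subtends (((E,(B,K)),I),((G,(F,D)),A)).
That clade also contains A, E, F, G, I, which are not in the proposed group, so the group is not monophyletic.

No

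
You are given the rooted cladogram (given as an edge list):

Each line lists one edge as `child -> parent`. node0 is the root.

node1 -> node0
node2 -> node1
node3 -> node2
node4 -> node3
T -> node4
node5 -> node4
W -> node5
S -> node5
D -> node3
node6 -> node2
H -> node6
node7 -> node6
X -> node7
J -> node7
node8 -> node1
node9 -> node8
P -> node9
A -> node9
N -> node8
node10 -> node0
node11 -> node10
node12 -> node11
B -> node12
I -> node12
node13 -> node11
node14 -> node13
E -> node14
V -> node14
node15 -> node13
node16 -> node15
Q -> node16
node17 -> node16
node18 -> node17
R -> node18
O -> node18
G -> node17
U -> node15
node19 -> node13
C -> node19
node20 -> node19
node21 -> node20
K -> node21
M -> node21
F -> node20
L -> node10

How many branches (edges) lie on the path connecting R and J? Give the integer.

13

The MRCA of R and J is the root of the tree.
From R up to that node: 8 branches. From J up to the same node: 5 branches. Total: 8 + 5 = 13.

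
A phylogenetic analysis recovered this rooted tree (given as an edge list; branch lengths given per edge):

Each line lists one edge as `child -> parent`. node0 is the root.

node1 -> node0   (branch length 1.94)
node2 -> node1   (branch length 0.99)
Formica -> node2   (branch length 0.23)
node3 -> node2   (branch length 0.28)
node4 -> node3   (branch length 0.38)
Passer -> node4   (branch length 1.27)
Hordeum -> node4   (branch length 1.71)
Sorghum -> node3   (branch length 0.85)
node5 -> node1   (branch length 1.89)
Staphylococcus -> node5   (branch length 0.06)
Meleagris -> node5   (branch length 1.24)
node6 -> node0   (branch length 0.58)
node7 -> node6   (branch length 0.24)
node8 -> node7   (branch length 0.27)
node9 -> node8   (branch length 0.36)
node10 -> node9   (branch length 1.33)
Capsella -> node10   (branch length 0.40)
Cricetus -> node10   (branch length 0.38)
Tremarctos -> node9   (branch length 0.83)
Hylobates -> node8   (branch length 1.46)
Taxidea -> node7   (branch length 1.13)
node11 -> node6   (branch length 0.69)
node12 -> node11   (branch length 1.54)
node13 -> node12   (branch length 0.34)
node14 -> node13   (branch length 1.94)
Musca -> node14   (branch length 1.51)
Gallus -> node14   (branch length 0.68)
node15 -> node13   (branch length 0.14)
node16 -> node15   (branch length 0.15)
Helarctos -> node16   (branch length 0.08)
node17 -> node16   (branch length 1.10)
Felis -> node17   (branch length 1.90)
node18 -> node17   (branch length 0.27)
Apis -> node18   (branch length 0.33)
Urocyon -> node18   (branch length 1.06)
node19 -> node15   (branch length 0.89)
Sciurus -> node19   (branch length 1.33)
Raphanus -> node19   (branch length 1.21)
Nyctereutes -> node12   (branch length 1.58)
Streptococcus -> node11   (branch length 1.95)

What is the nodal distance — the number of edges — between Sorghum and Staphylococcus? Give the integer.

The MRCA of Sorghum and Staphylococcus is the node subtending ((Formica,((Passer,Hordeum),Sorghum)),(Staphylococcus,Meleagris)).
From Sorghum up to that node: 3 branches. From Staphylococcus up to the same node: 2 branches. Total: 3 + 2 = 5.

5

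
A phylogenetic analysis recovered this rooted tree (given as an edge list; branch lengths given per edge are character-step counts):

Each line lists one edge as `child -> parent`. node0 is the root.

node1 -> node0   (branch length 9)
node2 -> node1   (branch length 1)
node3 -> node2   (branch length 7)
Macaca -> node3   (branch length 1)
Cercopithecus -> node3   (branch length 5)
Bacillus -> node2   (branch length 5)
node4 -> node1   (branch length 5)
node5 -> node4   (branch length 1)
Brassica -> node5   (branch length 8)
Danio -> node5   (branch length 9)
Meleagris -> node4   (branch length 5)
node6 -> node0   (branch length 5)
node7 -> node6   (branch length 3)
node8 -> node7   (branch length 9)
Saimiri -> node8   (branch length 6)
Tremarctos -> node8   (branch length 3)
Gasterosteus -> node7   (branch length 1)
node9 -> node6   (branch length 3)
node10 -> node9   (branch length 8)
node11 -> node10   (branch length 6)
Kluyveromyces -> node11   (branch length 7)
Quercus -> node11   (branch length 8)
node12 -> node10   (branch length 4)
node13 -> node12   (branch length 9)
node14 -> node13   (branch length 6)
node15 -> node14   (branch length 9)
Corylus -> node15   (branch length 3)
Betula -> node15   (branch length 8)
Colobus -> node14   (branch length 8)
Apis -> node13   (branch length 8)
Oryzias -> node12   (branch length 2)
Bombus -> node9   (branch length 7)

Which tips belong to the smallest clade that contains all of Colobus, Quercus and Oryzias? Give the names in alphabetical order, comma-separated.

Apis, Betula, Colobus, Corylus, Kluyveromyces, Oryzias, Quercus

Tracing Colobus: it sits inside ((Corylus,Betula),Colobus).
Tracing Quercus: it sits inside (Kluyveromyces,Quercus).
Tracing Oryzias: it sits inside ((((Corylus,Betula),Colobus),Apis),Oryzias).
The smallest clade enclosing all 3 is ((Kluyveromyces,Quercus),((((Corylus,Betula),Colobus),Apis),Oryzias)); the answer is its 7 terminal taxa in alphabetical order.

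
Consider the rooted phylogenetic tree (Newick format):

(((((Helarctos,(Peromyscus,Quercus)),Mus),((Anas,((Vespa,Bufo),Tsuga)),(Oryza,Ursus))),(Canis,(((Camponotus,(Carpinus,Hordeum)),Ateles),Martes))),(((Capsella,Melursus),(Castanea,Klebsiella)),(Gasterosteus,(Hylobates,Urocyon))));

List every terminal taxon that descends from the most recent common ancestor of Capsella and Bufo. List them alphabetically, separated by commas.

Anas, Ateles, Bufo, Camponotus, Canis, Capsella, Carpinus, Castanea, Gasterosteus, Helarctos, Hordeum, Hylobates, Klebsiella, Martes, Melursus, Mus, Oryza, Peromyscus, Quercus, Tsuga, Urocyon, Ursus, Vespa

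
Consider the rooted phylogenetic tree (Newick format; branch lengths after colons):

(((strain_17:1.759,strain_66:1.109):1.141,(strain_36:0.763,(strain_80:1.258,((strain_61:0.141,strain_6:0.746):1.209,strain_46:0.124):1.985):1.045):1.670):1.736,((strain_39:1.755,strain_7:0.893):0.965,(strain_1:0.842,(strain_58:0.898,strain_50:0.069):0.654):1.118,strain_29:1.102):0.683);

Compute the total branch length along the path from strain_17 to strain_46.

The path runs strain_17 → … → MRCA → … → strain_46; the MRCA is the node subtending ((strain_17,strain_66),(strain_36,(strain_80,((strain_61,strain_6),strain_46)))).
Branch lengths along that path: 1.759 + 1.141 + 1.670 + 1.045 + 1.985 + 0.124 = 7.724.

7.724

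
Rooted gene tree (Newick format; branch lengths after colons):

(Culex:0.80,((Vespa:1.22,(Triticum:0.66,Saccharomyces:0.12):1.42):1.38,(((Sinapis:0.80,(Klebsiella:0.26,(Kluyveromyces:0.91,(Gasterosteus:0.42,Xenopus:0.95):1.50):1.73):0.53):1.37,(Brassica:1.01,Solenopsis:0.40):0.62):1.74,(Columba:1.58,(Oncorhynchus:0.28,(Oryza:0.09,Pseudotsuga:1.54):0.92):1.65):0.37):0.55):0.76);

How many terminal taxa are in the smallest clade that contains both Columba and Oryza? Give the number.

4

The MRCA of Columba and Oryza is the node subtending (Columba,(Oncorhynchus,(Oryza,Pseudotsuga))).
That clade contains 4 terminal taxa: Columba, Oncorhynchus, Oryza, Pseudotsuga.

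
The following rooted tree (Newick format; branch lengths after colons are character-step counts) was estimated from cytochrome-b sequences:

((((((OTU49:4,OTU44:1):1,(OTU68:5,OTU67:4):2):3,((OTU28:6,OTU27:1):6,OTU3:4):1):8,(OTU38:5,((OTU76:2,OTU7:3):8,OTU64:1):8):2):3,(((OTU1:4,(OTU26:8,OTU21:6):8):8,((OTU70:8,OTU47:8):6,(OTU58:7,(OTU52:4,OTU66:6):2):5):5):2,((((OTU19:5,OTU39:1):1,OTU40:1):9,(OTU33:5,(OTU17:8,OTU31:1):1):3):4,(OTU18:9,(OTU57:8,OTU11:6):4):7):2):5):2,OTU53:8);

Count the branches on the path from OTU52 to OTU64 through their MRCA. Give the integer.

The MRCA of OTU52 and OTU64 is the node subtending (((((OTU49,OTU44),(OTU68,OTU67)),((OTU28,OTU27),OTU3)),(OTU38,((OTU76,OTU7),OTU64))),(((OTU1,(OTU26,OTU21)),((OTU70,OTU47),(OTU58,(OTU52,OTU66)))),((((OTU19,OTU39),OTU40),(OTU33,(OTU17,OTU31))),(OTU18,(OTU57,OTU11))))).
From OTU52 up to that node: 6 branches. From OTU64 up to the same node: 4 branches. Total: 6 + 4 = 10.

10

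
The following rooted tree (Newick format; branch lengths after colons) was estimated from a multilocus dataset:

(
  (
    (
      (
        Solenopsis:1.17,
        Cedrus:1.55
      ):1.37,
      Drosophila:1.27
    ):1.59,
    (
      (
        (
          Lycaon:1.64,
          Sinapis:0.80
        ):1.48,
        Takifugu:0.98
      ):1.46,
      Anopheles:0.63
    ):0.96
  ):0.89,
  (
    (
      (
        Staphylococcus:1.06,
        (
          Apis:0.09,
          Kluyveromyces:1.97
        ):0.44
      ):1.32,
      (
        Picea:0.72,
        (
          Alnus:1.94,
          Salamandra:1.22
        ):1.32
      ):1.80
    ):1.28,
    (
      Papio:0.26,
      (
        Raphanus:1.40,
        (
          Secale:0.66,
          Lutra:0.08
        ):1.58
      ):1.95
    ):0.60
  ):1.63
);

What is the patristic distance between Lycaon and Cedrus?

The path runs Lycaon → … → MRCA → … → Cedrus; the MRCA is the node subtending (((Solenopsis,Cedrus),Drosophila),(((Lycaon,Sinapis),Takifugu),Anopheles)).
Branch lengths along that path: 1.64 + 1.48 + 1.46 + 0.96 + 1.59 + 1.37 + 1.55 = 10.05.

10.05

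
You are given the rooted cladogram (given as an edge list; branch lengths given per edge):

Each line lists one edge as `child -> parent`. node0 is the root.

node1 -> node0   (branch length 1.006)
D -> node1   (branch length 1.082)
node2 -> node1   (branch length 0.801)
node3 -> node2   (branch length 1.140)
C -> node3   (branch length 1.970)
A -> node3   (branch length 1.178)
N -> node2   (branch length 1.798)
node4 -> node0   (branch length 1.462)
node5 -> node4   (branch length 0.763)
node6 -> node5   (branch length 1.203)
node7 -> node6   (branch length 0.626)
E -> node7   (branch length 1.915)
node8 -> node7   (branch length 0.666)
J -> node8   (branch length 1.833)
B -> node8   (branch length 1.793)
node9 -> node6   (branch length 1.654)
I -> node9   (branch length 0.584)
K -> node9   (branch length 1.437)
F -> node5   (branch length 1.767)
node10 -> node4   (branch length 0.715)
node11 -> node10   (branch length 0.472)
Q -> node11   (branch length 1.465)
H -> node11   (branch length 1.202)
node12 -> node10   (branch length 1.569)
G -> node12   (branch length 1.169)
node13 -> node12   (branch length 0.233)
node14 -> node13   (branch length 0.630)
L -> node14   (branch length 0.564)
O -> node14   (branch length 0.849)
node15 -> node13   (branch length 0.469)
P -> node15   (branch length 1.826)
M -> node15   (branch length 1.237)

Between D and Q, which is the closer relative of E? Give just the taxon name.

Q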